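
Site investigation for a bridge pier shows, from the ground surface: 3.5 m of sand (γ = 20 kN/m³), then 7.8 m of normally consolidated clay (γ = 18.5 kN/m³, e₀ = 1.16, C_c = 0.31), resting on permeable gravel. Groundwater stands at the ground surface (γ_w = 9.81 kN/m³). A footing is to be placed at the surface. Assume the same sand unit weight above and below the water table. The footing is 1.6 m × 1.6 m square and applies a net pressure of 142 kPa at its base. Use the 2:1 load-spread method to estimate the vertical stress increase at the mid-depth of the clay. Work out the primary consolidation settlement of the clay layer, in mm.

Mid-depth of clay below the ground surface: z = 3.5 + 7.8/2 = 7.4 m.
Total vertical stress at mid-clay: σ_v = 20×3.5 + 18.5×3.9 = 142.15 kPa.
Pore pressure: u = 9.81×(7.4 − 0) = 72.594 kPa.
Initial effective stress: σ'_0 = σ_v − u = 142.15 − 72.594 = 69.556 kPa.
Stress increase at mid-clay by the 2:1 spreading method:
Δσ = qBL/((B+z)(L+z)) = 142×1.6×1.6/((1.6+7.4)(1.6+7.4)) = 4.4879 kPa
Final effective stress: σ'_f = σ'_0 + Δσ = 69.556 + 4.4879 = 74.044 kPa.
Normally consolidated clay, so the full stress increment lies on the virgin compression line:
S_c = C_c·H/(1+e₀)·log₁₀(σ'_f/σ'_0) = 0.31×7.8/(1+1.16)×log₁₀(74.044/69.556)
    = 1.1194 × 0.027155 = 0.0304 m

S_c ≈ 30.4 mm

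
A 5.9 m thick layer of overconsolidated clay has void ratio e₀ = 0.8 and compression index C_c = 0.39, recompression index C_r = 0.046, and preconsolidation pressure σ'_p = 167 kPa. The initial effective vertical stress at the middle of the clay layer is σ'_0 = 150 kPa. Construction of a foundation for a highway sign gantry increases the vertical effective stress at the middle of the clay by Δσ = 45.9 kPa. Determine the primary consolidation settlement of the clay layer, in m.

Final effective stress: σ'_f = 150 + 45.9 = 195.9 kPa.
σ'_f = 195.9 > σ'_p = 167 kPa, so the stress path crosses the preconsolidation pressure — recompression up to σ'_p, then virgin compression beyond:
S_c = H/(1+e₀)·[C_r·log₁₀(σ'_p/σ'_0) + C_c·log₁₀(σ'_f/σ'_p)]
    = 5.9/1.8 × [0.046×log₁₀(167/150) + 0.39×log₁₀(195.9/167)]
    = 3.2778 × [0.0021448 + 0.027034] = 0.09564 m

S_c ≈ 0.0956 m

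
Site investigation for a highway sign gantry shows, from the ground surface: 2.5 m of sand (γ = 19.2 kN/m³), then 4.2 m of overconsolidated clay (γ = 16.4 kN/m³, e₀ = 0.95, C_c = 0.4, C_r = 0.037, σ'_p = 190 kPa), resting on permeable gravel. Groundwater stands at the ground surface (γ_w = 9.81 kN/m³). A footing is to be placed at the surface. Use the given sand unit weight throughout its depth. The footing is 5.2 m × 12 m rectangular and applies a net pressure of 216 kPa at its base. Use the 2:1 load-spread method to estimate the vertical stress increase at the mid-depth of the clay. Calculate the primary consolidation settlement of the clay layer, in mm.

Mid-depth of clay below the ground surface: z = 2.5 + 4.2/2 = 4.6 m.
Total vertical stress at mid-clay: σ_v = 19.2×2.5 + 16.4×2.1 = 82.44 kPa.
Pore pressure: u = 9.81×(4.6 − 0) = 45.126 kPa.
Initial effective stress: σ'_0 = σ_v − u = 82.44 − 45.126 = 37.314 kPa.
Stress increase at mid-clay by the 2:1 spreading method:
Δσ = qBL/((B+z)(L+z)) = 216×5.2×12/((5.2+4.6)(12+4.6)) = 82.852 kPa
Final effective stress: σ'_f = 37.314 + 82.852 = 120.17 kPa.
σ'_f = 120.17 ≤ σ'_p = 190 kPa, so the clay remains overconsolidated and only the recompression index applies:
S_c = C_r·H/(1+e₀)·log₁₀(σ'_f/σ'_0) = 0.037×4.2/1.95×log₁₀(120.17/37.314)
    = 0.079691 × 0.50792 = 0.04048 m

S_c ≈ 40.5 mm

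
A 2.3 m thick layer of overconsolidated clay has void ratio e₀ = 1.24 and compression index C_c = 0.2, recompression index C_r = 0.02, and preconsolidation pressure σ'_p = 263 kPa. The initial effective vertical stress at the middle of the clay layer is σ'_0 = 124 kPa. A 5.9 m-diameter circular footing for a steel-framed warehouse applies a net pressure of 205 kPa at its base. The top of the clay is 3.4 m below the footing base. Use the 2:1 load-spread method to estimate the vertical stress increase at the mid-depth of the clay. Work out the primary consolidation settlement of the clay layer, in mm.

S_c ≈ 3.78 mm

Mid-depth of clay below the footing base: z = 3.4 + 2.3/2 = 4.55 m.
Stress increase at mid-clay by the 2:1 spreading method:
Δσ ≈ qD²/(D+z)² = 205×5.9²/(5.9+4.55)² = 65.347 kPa
Final effective stress: σ'_f = 124 + 65.347 = 189.35 kPa.
σ'_f = 189.35 ≤ σ'_p = 263 kPa, so the clay remains overconsolidated and only the recompression index applies:
S_c = C_r·H/(1+e₀)·log₁₀(σ'_f/σ'_0) = 0.02×2.3/2.24×log₁₀(189.35/124)
    = 0.020536 × 0.18384 = 0.003775 m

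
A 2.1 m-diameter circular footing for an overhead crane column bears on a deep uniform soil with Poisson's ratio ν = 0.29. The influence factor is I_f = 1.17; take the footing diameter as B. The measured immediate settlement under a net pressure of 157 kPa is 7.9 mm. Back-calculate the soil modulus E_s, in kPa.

S_e = q·B·(1−ν²)/E_s · I_f  ⇒  E_s = q·B·(1−ν²)·I_f / S_e.
E_s = 157 × 2.1 × 0.9159 × 1.17 / 0.0079 = 44720 kPa

E_s ≈ 44700 kPa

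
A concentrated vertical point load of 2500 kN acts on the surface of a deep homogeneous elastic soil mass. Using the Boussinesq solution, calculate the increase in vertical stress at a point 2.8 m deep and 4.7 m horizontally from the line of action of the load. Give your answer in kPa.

Boussinesq vertical stress below a point load on an elastic half-space:
Δσ_z = 3P/(2πz²) · [1 + (r/z)²]^(−5/2)
r/z = 4.7/2.8 = 1.6786; [1+(r/z)²]^(−5/2) = 0.035117.
Δσ_z = 3×2500/(2π×2.8²) × 0.035117 = 152.25 × 0.035117 = 5.347 kPa

Δσ_z ≈ 5.35 kPa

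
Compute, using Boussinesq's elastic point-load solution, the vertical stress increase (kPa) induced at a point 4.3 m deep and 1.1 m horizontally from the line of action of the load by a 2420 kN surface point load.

Boussinesq vertical stress below a point load on an elastic half-space:
Δσ_z = 3P/(2πz²) · [1 + (r/z)²]^(−5/2)
r/z = 1.1/4.3 = 0.25581; [1+(r/z)²]^(−5/2) = 0.85345.
Δσ_z = 3×2420/(2π×4.3²) × 0.85345 = 62.491 × 0.85345 = 53.33 kPa

Δσ_z ≈ 53.3 kPa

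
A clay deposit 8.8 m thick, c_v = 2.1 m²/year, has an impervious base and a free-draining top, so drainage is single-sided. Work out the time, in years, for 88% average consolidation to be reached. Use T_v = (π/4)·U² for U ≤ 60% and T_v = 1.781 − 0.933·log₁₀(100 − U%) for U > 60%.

t ≈ 28.5 years

Drainage path length: H_d = H = 8.8 m (single drainage).
U > 60%: T_v = 1.781 − 0.933·log₁₀(100 − 88) = 0.77412.
t = T_v·H_d²/c_v = 0.77412×8.8²/2.1 = 28.55 years.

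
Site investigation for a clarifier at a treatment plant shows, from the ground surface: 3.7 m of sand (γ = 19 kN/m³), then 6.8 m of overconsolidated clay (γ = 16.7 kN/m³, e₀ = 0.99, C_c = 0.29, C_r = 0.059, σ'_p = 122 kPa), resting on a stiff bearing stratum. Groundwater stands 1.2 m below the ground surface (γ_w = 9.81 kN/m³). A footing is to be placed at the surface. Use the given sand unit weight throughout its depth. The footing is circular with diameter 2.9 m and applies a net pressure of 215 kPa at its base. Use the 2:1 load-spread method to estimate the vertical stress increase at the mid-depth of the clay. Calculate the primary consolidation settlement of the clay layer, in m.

Mid-depth of clay below the ground surface: z = 3.7 + 6.8/2 = 7.1 m.
Total vertical stress at mid-clay: σ_v = 19×3.7 + 16.7×3.4 = 127.08 kPa.
Pore pressure: u = 9.81×(7.1 − 1.2) = 57.879 kPa.
Initial effective stress: σ'_0 = σ_v − u = 127.08 − 57.879 = 69.201 kPa.
Stress increase at mid-clay by the 2:1 spreading method:
Δσ ≈ qD²/(D+z)² = 215×2.9²/(2.9+7.1)² = 18.082 kPa
Final effective stress: σ'_f = 69.201 + 18.082 = 87.283 kPa.
σ'_f = 87.283 ≤ σ'_p = 122 kPa, so the clay remains overconsolidated and only the recompression index applies:
S_c = C_r·H/(1+e₀)·log₁₀(σ'_f/σ'_0) = 0.059×6.8/1.99×log₁₀(87.283/69.201)
    = 0.20161 × 0.10082 = 0.02033 m

S_c ≈ 0.0203 m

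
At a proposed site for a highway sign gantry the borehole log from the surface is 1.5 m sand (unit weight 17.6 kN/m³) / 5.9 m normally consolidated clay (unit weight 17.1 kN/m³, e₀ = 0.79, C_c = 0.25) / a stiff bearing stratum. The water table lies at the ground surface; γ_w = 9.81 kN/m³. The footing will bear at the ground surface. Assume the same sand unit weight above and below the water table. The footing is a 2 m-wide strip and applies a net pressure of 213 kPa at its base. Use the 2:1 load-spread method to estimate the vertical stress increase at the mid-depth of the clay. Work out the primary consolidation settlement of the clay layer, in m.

Mid-depth of clay below the ground surface: z = 1.5 + 5.9/2 = 4.45 m.
Total vertical stress at mid-clay: σ_v = 17.6×1.5 + 17.1×2.95 = 76.845 kPa.
Pore pressure: u = 9.81×(4.45 − 0) = 43.655 kPa.
Initial effective stress: σ'_0 = σ_v − u = 76.845 − 43.655 = 33.19 kPa.
Stress increase at mid-clay by the 2:1 spreading method:
Δσ = qB/(B+z) = 213×2/(2+4.45) = 66.047 kPa
Final effective stress: σ'_f = σ'_0 + Δσ = 33.19 + 66.047 = 99.237 kPa.
Normally consolidated clay, so the full stress increment lies on the virgin compression line:
S_c = C_c·H/(1+e₀)·log₁₀(σ'_f/σ'_0) = 0.25×5.9/(1+0.79)×log₁₀(99.237/33.19)
    = 0.82402 × 0.47567 = 0.392 m

S_c ≈ 0.392 m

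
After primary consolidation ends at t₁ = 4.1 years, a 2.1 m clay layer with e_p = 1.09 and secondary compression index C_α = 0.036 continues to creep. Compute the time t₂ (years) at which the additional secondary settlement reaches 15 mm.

S_s = C_α·H/(1+e_p)·log₁₀(t₂/t₁) ⇒ log₁₀(t₂/t₁) = S_s·(1+e_p)/(C_α·H).
log₁₀(t₂/t₁) = 0.015 × (1+1.09) / (0.036×2.1) = 0.4147
t₂ = t₁ × 10^0.4147 = 4.1 × 2.598 = 10.65 years

t₂ ≈ 10.7 years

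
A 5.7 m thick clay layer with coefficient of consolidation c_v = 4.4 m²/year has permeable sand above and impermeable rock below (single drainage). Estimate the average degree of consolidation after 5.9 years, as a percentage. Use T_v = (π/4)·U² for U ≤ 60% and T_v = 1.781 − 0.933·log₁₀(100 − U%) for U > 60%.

U ≈ 88.7 %

Drainage path length: H_d = H = 5.7 m (single drainage).
T_v = c_v·t/H_d² = 4.4×5.9/5.7² = 0.79902.
T_v = 0.79902 corresponds to the U > 60% branch:
U = 1 − 10^((1.781 − T_v)/0.933)/100 = 0.8872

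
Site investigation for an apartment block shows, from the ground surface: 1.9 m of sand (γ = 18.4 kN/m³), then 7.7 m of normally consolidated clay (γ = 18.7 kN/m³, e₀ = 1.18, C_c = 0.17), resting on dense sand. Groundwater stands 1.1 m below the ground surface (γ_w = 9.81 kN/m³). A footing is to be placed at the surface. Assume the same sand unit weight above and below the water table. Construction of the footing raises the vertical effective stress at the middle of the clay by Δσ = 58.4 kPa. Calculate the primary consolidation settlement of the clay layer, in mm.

S_c ≈ 174 mm

Mid-depth of clay below the ground surface: z = 1.9 + 7.7/2 = 5.75 m.
Total vertical stress at mid-clay: σ_v = 18.4×1.9 + 18.7×3.85 = 106.95 kPa.
Pore pressure: u = 9.81×(5.75 − 1.1) = 45.617 kPa.
Initial effective stress: σ'_0 = σ_v − u = 106.95 − 45.617 = 61.333 kPa.
Final effective stress: σ'_f = σ'_0 + Δσ = 61.333 + 58.4 = 119.73 kPa.
Normally consolidated clay, so the full stress increment lies on the virgin compression line:
S_c = C_c·H/(1+e₀)·log₁₀(σ'_f/σ'_0) = 0.17×7.7/(1+1.18)×log₁₀(119.73/61.333)
    = 0.60046 × 0.29051 = 0.1744 m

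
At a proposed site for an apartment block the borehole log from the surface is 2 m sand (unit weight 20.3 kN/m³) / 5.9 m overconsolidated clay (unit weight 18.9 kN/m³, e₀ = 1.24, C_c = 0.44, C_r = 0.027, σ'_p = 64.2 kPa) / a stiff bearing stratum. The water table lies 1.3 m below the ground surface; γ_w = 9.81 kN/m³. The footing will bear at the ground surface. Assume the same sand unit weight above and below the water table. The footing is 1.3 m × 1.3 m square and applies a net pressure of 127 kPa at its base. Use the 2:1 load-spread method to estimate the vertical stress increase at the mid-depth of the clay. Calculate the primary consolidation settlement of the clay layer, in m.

Mid-depth of clay below the ground surface: z = 2 + 5.9/2 = 4.95 m.
Total vertical stress at mid-clay: σ_v = 20.3×2 + 18.9×2.95 = 96.355 kPa.
Pore pressure: u = 9.81×(4.95 − 1.3) = 35.806 kPa.
Initial effective stress: σ'_0 = σ_v − u = 96.355 − 35.806 = 60.549 kPa.
Stress increase at mid-clay by the 2:1 spreading method:
Δσ = qBL/((B+z)(L+z)) = 127×1.3×1.3/((1.3+4.95)(1.3+4.95)) = 5.4945 kPa
Final effective stress: σ'_f = 60.549 + 5.4945 = 66.043 kPa.
σ'_f = 66.043 > σ'_p = 64.2 kPa, so the stress path crosses the preconsolidation pressure — recompression up to σ'_p, then virgin compression beyond:
S_c = H/(1+e₀)·[C_r·log₁₀(σ'_p/σ'_0) + C_c·log₁₀(σ'_f/σ'_p)]
    = 5.9/2.24 × [0.027×log₁₀(64.2/60.549) + 0.44×log₁₀(66.043/64.2)]
    = 2.6339 × [0.00068656 + 0.0054084] = 0.01605 m

S_c ≈ 0.0161 m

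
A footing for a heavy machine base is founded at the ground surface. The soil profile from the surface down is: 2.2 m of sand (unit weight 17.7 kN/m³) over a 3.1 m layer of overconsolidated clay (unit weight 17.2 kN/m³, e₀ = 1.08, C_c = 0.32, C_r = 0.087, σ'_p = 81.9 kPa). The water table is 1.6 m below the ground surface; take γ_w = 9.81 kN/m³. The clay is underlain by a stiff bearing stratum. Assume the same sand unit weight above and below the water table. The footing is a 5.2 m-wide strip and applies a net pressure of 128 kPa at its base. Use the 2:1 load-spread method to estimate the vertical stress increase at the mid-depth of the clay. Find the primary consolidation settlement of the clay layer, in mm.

Mid-depth of clay below the ground surface: z = 2.2 + 3.1/2 = 3.75 m.
Total vertical stress at mid-clay: σ_v = 17.7×2.2 + 17.2×1.55 = 65.6 kPa.
Pore pressure: u = 9.81×(3.75 − 1.6) = 21.091 kPa.
Initial effective stress: σ'_0 = σ_v − u = 65.6 − 21.091 = 44.509 kPa.
Stress increase at mid-clay by the 2:1 spreading method:
Δσ = qB/(B+z) = 128×5.2/(5.2+3.75) = 74.369 kPa
Final effective stress: σ'_f = 44.509 + 74.369 = 118.88 kPa.
σ'_f = 118.88 > σ'_p = 81.9 kPa, so the stress path crosses the preconsolidation pressure — recompression up to σ'_p, then virgin compression beyond:
S_c = H/(1+e₀)·[C_r·log₁₀(σ'_p/σ'_0) + C_c·log₁₀(σ'_f/σ'_p)]
    = 3.1/2.08 × [0.087×log₁₀(81.9/44.509) + 0.32×log₁₀(118.88/81.9)]
    = 1.4904 × [0.023041 + 0.051784] = 0.1115 m

S_c ≈ 112 mm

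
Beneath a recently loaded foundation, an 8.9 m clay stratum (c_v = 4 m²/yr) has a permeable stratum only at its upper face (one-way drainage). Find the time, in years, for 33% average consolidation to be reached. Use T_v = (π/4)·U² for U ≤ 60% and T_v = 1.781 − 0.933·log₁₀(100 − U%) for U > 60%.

t ≈ 1.69 years

Drainage path length: H_d = H = 8.9 m (single drainage).
U ≤ 60%: T_v = (π/4)·U² = (π/4)×0.33² = 0.08553.
t = T_v·H_d²/c_v = 0.08553×8.9²/4 = 1.694 years.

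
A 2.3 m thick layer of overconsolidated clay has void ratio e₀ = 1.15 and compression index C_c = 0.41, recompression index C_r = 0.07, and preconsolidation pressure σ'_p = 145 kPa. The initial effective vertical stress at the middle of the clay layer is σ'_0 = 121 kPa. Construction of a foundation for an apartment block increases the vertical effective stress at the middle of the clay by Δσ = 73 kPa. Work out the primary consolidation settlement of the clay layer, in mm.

Final effective stress: σ'_f = 121 + 73 = 194 kPa.
σ'_f = 194 > σ'_p = 145 kPa, so the stress path crosses the preconsolidation pressure — recompression up to σ'_p, then virgin compression beyond:
S_c = H/(1+e₀)·[C_r·log₁₀(σ'_p/σ'_0) + C_c·log₁₀(σ'_f/σ'_p)]
    = 2.3/2.15 × [0.07×log₁₀(145/121) + 0.41×log₁₀(194/145)]
    = 1.0698 × [0.0055008 + 0.051838] = 0.06134 m

S_c ≈ 61.3 mm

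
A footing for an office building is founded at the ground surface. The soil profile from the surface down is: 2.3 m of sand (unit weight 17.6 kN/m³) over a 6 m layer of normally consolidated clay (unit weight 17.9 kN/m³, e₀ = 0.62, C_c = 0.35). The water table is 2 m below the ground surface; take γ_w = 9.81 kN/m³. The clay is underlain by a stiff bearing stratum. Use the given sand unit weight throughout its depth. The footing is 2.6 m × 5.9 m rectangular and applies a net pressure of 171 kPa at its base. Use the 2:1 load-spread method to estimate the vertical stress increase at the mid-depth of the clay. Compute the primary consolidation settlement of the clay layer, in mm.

S_c ≈ 221 mm

Mid-depth of clay below the ground surface: z = 2.3 + 6/2 = 5.3 m.
Total vertical stress at mid-clay: σ_v = 17.6×2.3 + 17.9×3 = 94.18 kPa.
Pore pressure: u = 9.81×(5.3 − 2) = 32.373 kPa.
Initial effective stress: σ'_0 = σ_v − u = 94.18 − 32.373 = 61.807 kPa.
Stress increase at mid-clay by the 2:1 spreading method:
Δσ = qBL/((B+z)(L+z)) = 171×2.6×5.9/((2.6+5.3)(5.9+5.3)) = 29.647 kPa
Final effective stress: σ'_f = σ'_0 + Δσ = 61.807 + 29.647 = 91.454 kPa.
Normally consolidated clay, so the full stress increment lies on the virgin compression line:
S_c = C_c·H/(1+e₀)·log₁₀(σ'_f/σ'_0) = 0.35×6/(1+0.62)×log₁₀(91.454/61.807)
    = 1.2963 × 0.17017 = 0.2206 m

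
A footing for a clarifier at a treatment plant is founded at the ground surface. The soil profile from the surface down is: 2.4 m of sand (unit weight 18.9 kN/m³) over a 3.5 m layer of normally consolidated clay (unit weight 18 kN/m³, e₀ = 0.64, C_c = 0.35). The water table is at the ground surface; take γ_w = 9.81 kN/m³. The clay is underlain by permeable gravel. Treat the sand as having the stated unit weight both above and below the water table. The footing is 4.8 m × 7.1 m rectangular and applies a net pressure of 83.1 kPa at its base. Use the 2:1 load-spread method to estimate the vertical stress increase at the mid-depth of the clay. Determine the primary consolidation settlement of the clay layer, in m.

S_c ≈ 0.187 m

Mid-depth of clay below the ground surface: z = 2.4 + 3.5/2 = 4.15 m.
Total vertical stress at mid-clay: σ_v = 18.9×2.4 + 18×1.75 = 76.86 kPa.
Pore pressure: u = 9.81×(4.15 − 0) = 40.712 kPa.
Initial effective stress: σ'_0 = σ_v − u = 76.86 − 40.712 = 36.148 kPa.
Stress increase at mid-clay by the 2:1 spreading method:
Δσ = qBL/((B+z)(L+z)) = 83.1×4.8×7.1/((4.8+4.15)(7.1+4.15)) = 28.127 kPa
Final effective stress: σ'_f = σ'_0 + Δσ = 36.148 + 28.127 = 64.275 kPa.
Normally consolidated clay, so the full stress increment lies on the virgin compression line:
S_c = C_c·H/(1+e₀)·log₁₀(σ'_f/σ'_0) = 0.35×3.5/(1+0.64)×log₁₀(64.275/36.148)
    = 0.74695 × 0.24996 = 0.1867 m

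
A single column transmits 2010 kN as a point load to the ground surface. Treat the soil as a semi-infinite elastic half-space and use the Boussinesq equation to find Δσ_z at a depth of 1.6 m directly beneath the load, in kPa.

Δσ_z ≈ 375 kPa

Boussinesq vertical stress below a point load on an elastic half-space:
Δσ_z = 3P/(2πz²) · [1 + (r/z)²]^(−5/2)
r/z = 0/1.6 = 0; [1+(r/z)²]^(−5/2) = 1.
Δσ_z = 3×2010/(2π×1.6²) × 1 = 374.88 × 1 = 374.9 kPa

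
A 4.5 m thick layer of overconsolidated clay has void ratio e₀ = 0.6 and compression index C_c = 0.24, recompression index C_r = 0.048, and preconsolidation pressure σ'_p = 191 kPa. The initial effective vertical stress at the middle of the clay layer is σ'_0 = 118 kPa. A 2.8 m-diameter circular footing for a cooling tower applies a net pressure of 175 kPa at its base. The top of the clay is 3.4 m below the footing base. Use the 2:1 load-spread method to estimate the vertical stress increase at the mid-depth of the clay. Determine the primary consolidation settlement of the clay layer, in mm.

S_c ≈ 8.85 mm

Mid-depth of clay below the footing base: z = 3.4 + 4.5/2 = 5.65 m.
Stress increase at mid-clay by the 2:1 spreading method:
Δσ ≈ qD²/(D+z)² = 175×2.8²/(2.8+5.65)² = 19.215 kPa
Final effective stress: σ'_f = 118 + 19.215 = 137.22 kPa.
σ'_f = 137.22 ≤ σ'_p = 191 kPa, so the clay remains overconsolidated and only the recompression index applies:
S_c = C_r·H/(1+e₀)·log₁₀(σ'_f/σ'_0) = 0.048×4.5/1.6×log₁₀(137.22/118)
    = 0.135 × 0.065535 = 0.008847 m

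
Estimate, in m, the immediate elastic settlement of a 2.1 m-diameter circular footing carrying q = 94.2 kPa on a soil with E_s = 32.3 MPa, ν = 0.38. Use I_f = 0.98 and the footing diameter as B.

Immediate (elastic) settlement: S_e = q·B·(1−ν²)/E_s · I_f.
E_s = 32.3 MPa = 32300 kPa.
S_e = 94.2 × 2.1 × (1 − 0.38²) / 32300 × 0.98
    = 94.2 × 2.1 × 0.8556 / 32300 × 0.98
    = 0.005135 m

S_e ≈ 0.00514 m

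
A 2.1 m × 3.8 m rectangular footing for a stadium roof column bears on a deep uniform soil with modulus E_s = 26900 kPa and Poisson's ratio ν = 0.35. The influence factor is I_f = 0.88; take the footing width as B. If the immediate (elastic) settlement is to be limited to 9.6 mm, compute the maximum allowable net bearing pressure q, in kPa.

S_e = q·B·(1−ν²)/E_s · I_f  ⇒  q = S_e·E_s / (B·(1−ν²)·I_f).
q = 0.0096 × 26900 / (2.1 × 0.8775 × 0.88) = 159.2 kPa

q ≈ 159 kPa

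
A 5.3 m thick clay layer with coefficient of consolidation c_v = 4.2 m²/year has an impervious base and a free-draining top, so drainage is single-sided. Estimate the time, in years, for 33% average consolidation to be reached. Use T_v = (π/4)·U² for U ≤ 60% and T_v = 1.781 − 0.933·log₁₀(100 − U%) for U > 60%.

Drainage path length: H_d = H = 5.3 m (single drainage).
U ≤ 60%: T_v = (π/4)·U² = (π/4)×0.33² = 0.08553.
t = T_v·H_d²/c_v = 0.08553×5.3²/4.2 = 0.572 years.

t ≈ 0.572 years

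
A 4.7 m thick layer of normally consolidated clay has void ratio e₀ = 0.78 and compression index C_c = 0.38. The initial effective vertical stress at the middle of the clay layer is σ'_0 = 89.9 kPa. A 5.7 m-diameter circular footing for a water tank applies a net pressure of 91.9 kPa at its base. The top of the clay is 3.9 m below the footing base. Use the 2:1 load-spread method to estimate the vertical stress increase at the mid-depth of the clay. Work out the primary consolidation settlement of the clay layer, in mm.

Mid-depth of clay below the footing base: z = 3.9 + 4.7/2 = 6.25 m.
Stress increase at mid-clay by the 2:1 spreading method:
Δσ ≈ qD²/(D+z)² = 91.9×5.7²/(5.7+6.25)² = 20.909 kPa
Final effective stress: σ'_f = σ'_0 + Δσ = 89.9 + 20.909 = 110.81 kPa.
Normally consolidated clay, so the full stress increment lies on the virgin compression line:
S_c = C_c·H/(1+e₀)·log₁₀(σ'_f/σ'_0) = 0.38×4.7/(1+0.78)×log₁₀(110.81/89.9)
    = 1.0034 × 0.090819 = 0.09113 m

S_c ≈ 91.1 mm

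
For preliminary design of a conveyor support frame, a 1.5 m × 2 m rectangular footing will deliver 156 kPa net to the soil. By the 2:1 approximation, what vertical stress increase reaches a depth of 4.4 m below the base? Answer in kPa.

Δσ_z ≈ 12.4 kPa

By the 2:1 method the load spreads at 1 horizontal : 2 vertical, so at depth z the loaded area has grown by z in each plan dimension:
Δσ = qBL/((B+z)(L+z)) = 156×1.5×2/((1.5+4.4)(2+4.4)) = 12.394 kPa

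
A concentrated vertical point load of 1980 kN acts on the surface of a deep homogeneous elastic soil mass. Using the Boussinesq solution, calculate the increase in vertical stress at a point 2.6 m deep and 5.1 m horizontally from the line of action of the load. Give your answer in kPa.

Boussinesq vertical stress below a point load on an elastic half-space:
Δσ_z = 3P/(2πz²) · [1 + (r/z)²]^(−5/2)
r/z = 5.1/2.6 = 1.9615; [1+(r/z)²]^(−5/2) = 0.019327.
Δσ_z = 3×1980/(2π×2.6²) × 0.019327 = 139.85 × 0.019327 = 2.703 kPa

Δσ_z ≈ 2.7 kPa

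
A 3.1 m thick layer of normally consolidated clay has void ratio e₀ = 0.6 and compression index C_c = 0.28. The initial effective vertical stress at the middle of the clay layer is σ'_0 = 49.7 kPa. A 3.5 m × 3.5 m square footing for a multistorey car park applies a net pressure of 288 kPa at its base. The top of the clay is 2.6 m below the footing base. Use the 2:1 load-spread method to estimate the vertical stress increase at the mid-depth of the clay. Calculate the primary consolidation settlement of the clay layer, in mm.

Mid-depth of clay below the footing base: z = 2.6 + 3.1/2 = 4.15 m.
Stress increase at mid-clay by the 2:1 spreading method:
Δσ = qBL/((B+z)(L+z)) = 288×3.5×3.5/((3.5+4.15)(3.5+4.15)) = 60.285 kPa
Final effective stress: σ'_f = σ'_0 + Δσ = 49.7 + 60.285 = 109.98 kPa.
Normally consolidated clay, so the full stress increment lies on the virgin compression line:
S_c = C_c·H/(1+e₀)·log₁₀(σ'_f/σ'_0) = 0.28×3.1/(1+0.6)×log₁₀(109.98/49.7)
    = 0.5425 × 0.34496 = 0.1871 m

S_c ≈ 187 mm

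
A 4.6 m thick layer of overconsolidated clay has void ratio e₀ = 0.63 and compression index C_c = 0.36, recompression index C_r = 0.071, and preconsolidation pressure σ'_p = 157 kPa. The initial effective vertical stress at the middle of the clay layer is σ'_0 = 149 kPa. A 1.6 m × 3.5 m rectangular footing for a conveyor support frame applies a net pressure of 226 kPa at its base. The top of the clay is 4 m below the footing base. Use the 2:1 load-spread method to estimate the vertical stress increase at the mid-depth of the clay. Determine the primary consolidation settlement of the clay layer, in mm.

Mid-depth of clay below the footing base: z = 4 + 4.6/2 = 6.3 m.
Stress increase at mid-clay by the 2:1 spreading method:
Δσ = qBL/((B+z)(L+z)) = 226×1.6×3.5/((1.6+6.3)(3.5+6.3)) = 16.347 kPa
Final effective stress: σ'_f = 149 + 16.347 = 165.35 kPa.
σ'_f = 165.35 > σ'_p = 157 kPa, so the stress path crosses the preconsolidation pressure — recompression up to σ'_p, then virgin compression beyond:
S_c = H/(1+e₀)·[C_r·log₁₀(σ'_p/σ'_0) + C_c·log₁₀(σ'_f/σ'_p)]
    = 4.6/1.63 × [0.071×log₁₀(157/149) + 0.36×log₁₀(165.35/157)]
    = 2.8221 × [0.0016127 + 0.0081016] = 0.02741 m

S_c ≈ 27.4 mm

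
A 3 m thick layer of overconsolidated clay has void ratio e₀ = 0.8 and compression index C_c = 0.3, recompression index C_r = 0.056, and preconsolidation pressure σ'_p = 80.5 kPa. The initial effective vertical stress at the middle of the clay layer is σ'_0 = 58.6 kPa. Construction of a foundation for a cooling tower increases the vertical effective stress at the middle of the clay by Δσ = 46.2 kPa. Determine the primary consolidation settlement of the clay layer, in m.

Final effective stress: σ'_f = 58.6 + 46.2 = 104.8 kPa.
σ'_f = 104.8 > σ'_p = 80.5 kPa, so the stress path crosses the preconsolidation pressure — recompression up to σ'_p, then virgin compression beyond:
S_c = H/(1+e₀)·[C_r·log₁₀(σ'_p/σ'_0) + C_c·log₁₀(σ'_f/σ'_p)]
    = 3/1.8 × [0.056×log₁₀(80.5/58.6) + 0.3×log₁₀(104.8/80.5)]
    = 1.6667 × [0.0077223 + 0.03437] = 0.07016 m

S_c ≈ 0.0702 m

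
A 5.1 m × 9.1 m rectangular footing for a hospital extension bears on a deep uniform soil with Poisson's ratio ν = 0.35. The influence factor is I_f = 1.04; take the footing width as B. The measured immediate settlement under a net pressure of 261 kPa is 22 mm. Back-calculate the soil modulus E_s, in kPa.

S_e = q·B·(1−ν²)/E_s · I_f  ⇒  E_s = q·B·(1−ν²)·I_f / S_e.
E_s = 261 × 5.1 × 0.8775 × 1.04 / 0.022 = 55220 kPa

E_s ≈ 55200 kPa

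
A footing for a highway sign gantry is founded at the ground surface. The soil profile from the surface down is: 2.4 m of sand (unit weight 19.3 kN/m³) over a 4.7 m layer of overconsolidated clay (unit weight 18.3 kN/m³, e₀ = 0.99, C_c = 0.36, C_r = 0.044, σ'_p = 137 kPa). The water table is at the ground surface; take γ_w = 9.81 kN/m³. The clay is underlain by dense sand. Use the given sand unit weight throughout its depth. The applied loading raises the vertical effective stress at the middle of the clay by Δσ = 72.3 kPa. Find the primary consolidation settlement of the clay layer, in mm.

S_c ≈ 44.7 mm

Mid-depth of clay below the ground surface: z = 2.4 + 4.7/2 = 4.75 m.
Total vertical stress at mid-clay: σ_v = 19.3×2.4 + 18.3×2.35 = 89.325 kPa.
Pore pressure: u = 9.81×(4.75 − 0) = 46.598 kPa.
Initial effective stress: σ'_0 = σ_v − u = 89.325 − 46.598 = 42.727 kPa.
Final effective stress: σ'_f = 42.727 + 72.3 = 115.03 kPa.
σ'_f = 115.03 ≤ σ'_p = 137 kPa, so the clay remains overconsolidated and only the recompression index applies:
S_c = C_r·H/(1+e₀)·log₁₀(σ'_f/σ'_0) = 0.044×4.7/1.99×log₁₀(115.03/42.727)
    = 0.10392 × 0.43011 = 0.0447 m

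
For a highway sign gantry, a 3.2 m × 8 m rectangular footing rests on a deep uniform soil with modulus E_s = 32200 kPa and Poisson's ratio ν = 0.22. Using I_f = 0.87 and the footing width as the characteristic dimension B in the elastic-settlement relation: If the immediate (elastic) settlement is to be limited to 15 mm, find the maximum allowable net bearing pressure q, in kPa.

S_e = q·B·(1−ν²)/E_s · I_f  ⇒  q = S_e·E_s / (B·(1−ν²)·I_f).
q = 0.015 × 32200 / (3.2 × 0.9516 × 0.87) = 182.3 kPa

q ≈ 182 kPa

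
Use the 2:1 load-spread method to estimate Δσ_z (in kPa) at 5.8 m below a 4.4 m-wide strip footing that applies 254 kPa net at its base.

By the 2:1 method the load spreads at 1 horizontal : 2 vertical, so at depth z the loaded area has grown by z in each plan dimension:
Δσ = qB/(B+z) = 254×4.4/(4.4+5.8) = 109.57 kPa

Δσ_z ≈ 110 kPa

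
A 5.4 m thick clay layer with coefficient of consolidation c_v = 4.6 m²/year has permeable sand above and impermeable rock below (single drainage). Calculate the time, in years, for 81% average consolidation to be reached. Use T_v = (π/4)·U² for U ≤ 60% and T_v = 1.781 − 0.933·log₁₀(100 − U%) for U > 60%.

t ≈ 3.73 years

Drainage path length: H_d = H = 5.4 m (single drainage).
U > 60%: T_v = 1.781 − 0.933·log₁₀(100 − 81) = 0.58792.
t = T_v·H_d²/c_v = 0.58792×5.4²/4.6 = 3.727 years.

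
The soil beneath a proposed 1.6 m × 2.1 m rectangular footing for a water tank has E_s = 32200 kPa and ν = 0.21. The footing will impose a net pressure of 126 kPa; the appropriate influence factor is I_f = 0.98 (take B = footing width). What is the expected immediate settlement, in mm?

Immediate (elastic) settlement: S_e = q·B·(1−ν²)/E_s · I_f.
S_e = 126 × 1.6 × (1 − 0.21²) / 32200 × 0.98
    = 126 × 1.6 × 0.9559 / 32200 × 0.98
    = 0.005865 m = 5.865 mm

S_e ≈ 5.87 mm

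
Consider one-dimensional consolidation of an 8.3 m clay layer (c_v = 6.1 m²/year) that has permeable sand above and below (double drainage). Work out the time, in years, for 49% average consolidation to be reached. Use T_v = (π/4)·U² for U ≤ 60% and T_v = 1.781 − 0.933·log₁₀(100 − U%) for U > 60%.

t ≈ 0.532 years

Drainage path length: H_d = H/2 = 4.15 m (double drainage).
U ≤ 60%: T_v = (π/4)·U² = (π/4)×0.49² = 0.18857.
t = T_v·H_d²/c_v = 0.18857×4.15²/6.1 = 0.5324 years.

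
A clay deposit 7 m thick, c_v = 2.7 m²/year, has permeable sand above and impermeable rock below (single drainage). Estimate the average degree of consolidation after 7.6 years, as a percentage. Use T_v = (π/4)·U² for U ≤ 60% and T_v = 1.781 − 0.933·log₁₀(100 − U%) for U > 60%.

Drainage path length: H_d = H = 7 m (single drainage).
T_v = c_v·t/H_d² = 2.7×7.6/7² = 0.41878.
T_v = 0.41878 corresponds to the U > 60% branch:
U = 1 − 10^((1.781 − T_v)/0.933)/100 = 0.7116

U ≈ 71.2 %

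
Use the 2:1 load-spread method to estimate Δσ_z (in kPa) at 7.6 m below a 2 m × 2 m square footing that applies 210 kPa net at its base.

Δσ_z ≈ 9.11 kPa

By the 2:1 method the load spreads at 1 horizontal : 2 vertical, so at depth z the loaded area has grown by z in each plan dimension:
Δσ = qBL/((B+z)(L+z)) = 210×2×2/((2+7.6)(2+7.6)) = 9.1146 kPa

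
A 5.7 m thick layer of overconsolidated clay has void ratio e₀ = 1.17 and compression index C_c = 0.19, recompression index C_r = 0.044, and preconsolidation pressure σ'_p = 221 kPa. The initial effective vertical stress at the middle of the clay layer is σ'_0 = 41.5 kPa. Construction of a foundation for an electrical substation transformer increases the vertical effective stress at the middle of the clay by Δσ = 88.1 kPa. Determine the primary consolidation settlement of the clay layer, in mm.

Final effective stress: σ'_f = 41.5 + 88.1 = 129.6 kPa.
σ'_f = 129.6 ≤ σ'_p = 221 kPa, so the clay remains overconsolidated and only the recompression index applies:
S_c = C_r·H/(1+e₀)·log₁₀(σ'_f/σ'_0) = 0.044×5.7/2.17×log₁₀(129.6/41.5)
    = 0.11557 × 0.49456 = 0.05716 m

S_c ≈ 57.2 mm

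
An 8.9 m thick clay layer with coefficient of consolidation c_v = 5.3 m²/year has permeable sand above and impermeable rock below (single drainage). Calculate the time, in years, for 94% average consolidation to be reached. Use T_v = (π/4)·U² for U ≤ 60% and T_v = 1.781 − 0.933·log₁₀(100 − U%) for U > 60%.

t ≈ 15.8 years

Drainage path length: H_d = H = 8.9 m (single drainage).
U > 60%: T_v = 1.781 − 0.933·log₁₀(100 − 94) = 1.055.
t = T_v·H_d²/c_v = 1.055×8.9²/5.3 = 15.77 years.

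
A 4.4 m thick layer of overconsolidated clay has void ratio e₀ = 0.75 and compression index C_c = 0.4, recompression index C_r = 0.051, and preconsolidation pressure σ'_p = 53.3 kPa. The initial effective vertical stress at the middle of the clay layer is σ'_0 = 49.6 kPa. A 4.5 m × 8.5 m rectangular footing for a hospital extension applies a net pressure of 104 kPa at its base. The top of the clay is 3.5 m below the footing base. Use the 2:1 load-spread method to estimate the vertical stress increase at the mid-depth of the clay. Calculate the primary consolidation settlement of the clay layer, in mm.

Mid-depth of clay below the footing base: z = 3.5 + 4.4/2 = 5.7 m.
Stress increase at mid-clay by the 2:1 spreading method:
Δσ = qBL/((B+z)(L+z)) = 104×4.5×8.5/((4.5+5.7)(8.5+5.7)) = 27.465 kPa
Final effective stress: σ'_f = 49.6 + 27.465 = 77.065 kPa.
σ'_f = 77.065 > σ'_p = 53.3 kPa, so the stress path crosses the preconsolidation pressure — recompression up to σ'_p, then virgin compression beyond:
S_c = H/(1+e₀)·[C_r·log₁₀(σ'_p/σ'_0) + C_c·log₁₀(σ'_f/σ'_p)]
    = 4.4/1.75 × [0.051×log₁₀(53.3/49.6) + 0.4×log₁₀(77.065/53.3)]
    = 2.5143 × [0.0015935 + 0.064052] = 0.1651 m

S_c ≈ 165 mm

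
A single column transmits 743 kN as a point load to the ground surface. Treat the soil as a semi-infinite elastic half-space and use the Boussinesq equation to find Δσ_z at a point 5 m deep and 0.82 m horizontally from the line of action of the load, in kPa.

Boussinesq vertical stress below a point load on an elastic half-space:
Δσ_z = 3P/(2πz²) · [1 + (r/z)²]^(−5/2)
r/z = 0.82/5 = 0.164; [1+(r/z)²]^(−5/2) = 0.9358.
Δσ_z = 3×743/(2π×5²) × 0.9358 = 14.19 × 0.9358 = 13.28 kPa

Δσ_z ≈ 13.3 kPa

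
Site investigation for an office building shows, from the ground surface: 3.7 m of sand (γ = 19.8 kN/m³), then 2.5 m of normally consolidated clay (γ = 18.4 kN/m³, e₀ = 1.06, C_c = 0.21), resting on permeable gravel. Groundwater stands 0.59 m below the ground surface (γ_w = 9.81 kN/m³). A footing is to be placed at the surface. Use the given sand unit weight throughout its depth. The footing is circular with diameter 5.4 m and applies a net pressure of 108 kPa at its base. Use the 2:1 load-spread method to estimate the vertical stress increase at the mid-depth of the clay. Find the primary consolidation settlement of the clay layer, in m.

Mid-depth of clay below the ground surface: z = 3.7 + 2.5/2 = 4.95 m.
Total vertical stress at mid-clay: σ_v = 19.8×3.7 + 18.4×1.25 = 96.26 kPa.
Pore pressure: u = 9.81×(4.95 − 0.59) = 42.772 kPa.
Initial effective stress: σ'_0 = σ_v − u = 96.26 − 42.772 = 53.488 kPa.
Stress increase at mid-clay by the 2:1 spreading method:
Δσ ≈ qD²/(D+z)² = 108×5.4²/(5.4+4.95)² = 29.399 kPa
Final effective stress: σ'_f = σ'_0 + Δσ = 53.488 + 29.399 = 82.887 kPa.
Normally consolidated clay, so the full stress increment lies on the virgin compression line:
S_c = C_c·H/(1+e₀)·log₁₀(σ'_f/σ'_0) = 0.21×2.5/(1+1.06)×log₁₀(82.887/53.488)
    = 0.25485 × 0.19023 = 0.04848 m

S_c ≈ 0.0485 m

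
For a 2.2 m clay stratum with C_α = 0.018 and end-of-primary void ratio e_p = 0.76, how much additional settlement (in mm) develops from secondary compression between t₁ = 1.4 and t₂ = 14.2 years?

Secondary compression: S_s = C_α·H/(1+e_p)·log₁₀(t₂/t₁)
S_s = 0.018×2.2/(1+0.76)×log₁₀(14.2/1.4)
    = 0.0225 × 1.006 = 0.02264 m

S_s ≈ 22.6 mm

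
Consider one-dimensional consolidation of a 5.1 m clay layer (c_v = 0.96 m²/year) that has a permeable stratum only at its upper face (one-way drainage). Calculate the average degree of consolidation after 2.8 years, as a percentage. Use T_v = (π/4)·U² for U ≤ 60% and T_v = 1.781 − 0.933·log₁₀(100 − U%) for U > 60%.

U ≈ 36.3 %

Drainage path length: H_d = H = 5.1 m (single drainage).
T_v = c_v·t/H_d² = 0.96×2.8/5.1² = 0.10334.
T_v = 0.10334 corresponds to the U ≤ 60% branch:
U = √(4T_v/π) = 0.3627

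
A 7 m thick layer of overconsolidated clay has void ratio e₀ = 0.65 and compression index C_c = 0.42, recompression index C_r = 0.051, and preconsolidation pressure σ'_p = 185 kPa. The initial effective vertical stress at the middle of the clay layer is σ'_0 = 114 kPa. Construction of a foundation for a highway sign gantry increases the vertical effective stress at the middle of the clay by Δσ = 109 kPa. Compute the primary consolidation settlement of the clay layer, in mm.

Final effective stress: σ'_f = 114 + 109 = 223 kPa.
σ'_f = 223 > σ'_p = 185 kPa, so the stress path crosses the preconsolidation pressure — recompression up to σ'_p, then virgin compression beyond:
S_c = H/(1+e₀)·[C_r·log₁₀(σ'_p/σ'_0) + C_c·log₁₀(σ'_f/σ'_p)]
    = 7/1.65 × [0.051×log₁₀(185/114) + 0.42×log₁₀(223/185)]
    = 4.2424 × [0.010724 + 0.034076] = 0.1901 m

S_c ≈ 190 mm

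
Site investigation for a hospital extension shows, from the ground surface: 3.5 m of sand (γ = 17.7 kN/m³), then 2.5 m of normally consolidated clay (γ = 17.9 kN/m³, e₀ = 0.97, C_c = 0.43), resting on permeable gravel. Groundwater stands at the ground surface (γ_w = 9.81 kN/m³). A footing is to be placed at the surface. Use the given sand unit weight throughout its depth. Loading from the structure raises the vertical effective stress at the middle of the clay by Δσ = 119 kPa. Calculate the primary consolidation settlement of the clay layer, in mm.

Mid-depth of clay below the ground surface: z = 3.5 + 2.5/2 = 4.75 m.
Total vertical stress at mid-clay: σ_v = 17.7×3.5 + 17.9×1.25 = 84.325 kPa.
Pore pressure: u = 9.81×(4.75 − 0) = 46.598 kPa.
Initial effective stress: σ'_0 = σ_v − u = 84.325 − 46.598 = 37.727 kPa.
Final effective stress: σ'_f = σ'_0 + Δσ = 37.727 + 119 = 156.73 kPa.
Normally consolidated clay, so the full stress increment lies on the virgin compression line:
S_c = C_c·H/(1+e₀)·log₁₀(σ'_f/σ'_0) = 0.43×2.5/(1+0.97)×log₁₀(156.73/37.727)
    = 0.54569 × 0.6185 = 0.3375 m

S_c ≈ 338 mm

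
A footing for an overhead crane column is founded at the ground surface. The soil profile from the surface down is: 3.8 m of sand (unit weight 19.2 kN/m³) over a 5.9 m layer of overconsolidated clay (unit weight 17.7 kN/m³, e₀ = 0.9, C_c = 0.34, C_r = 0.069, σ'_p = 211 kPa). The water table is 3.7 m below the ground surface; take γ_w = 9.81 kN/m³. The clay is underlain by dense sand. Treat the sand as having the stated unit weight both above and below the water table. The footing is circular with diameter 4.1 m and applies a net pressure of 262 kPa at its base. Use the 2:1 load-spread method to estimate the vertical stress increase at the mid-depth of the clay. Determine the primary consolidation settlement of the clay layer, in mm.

Mid-depth of clay below the ground surface: z = 3.8 + 5.9/2 = 6.75 m.
Total vertical stress at mid-clay: σ_v = 19.2×3.8 + 17.7×2.95 = 125.17 kPa.
Pore pressure: u = 9.81×(6.75 − 3.7) = 29.921 kPa.
Initial effective stress: σ'_0 = σ_v − u = 125.17 − 29.921 = 95.249 kPa.
Stress increase at mid-clay by the 2:1 spreading method:
Δσ ≈ qD²/(D+z)² = 262×4.1²/(4.1+6.75)² = 37.412 kPa
Final effective stress: σ'_f = 95.249 + 37.412 = 132.66 kPa.
σ'_f = 132.66 ≤ σ'_p = 211 kPa, so the clay remains overconsolidated and only the recompression index applies:
S_c = C_r·H/(1+e₀)·log₁₀(σ'_f/σ'_0) = 0.069×5.9/1.9×log₁₀(132.66/95.249)
    = 0.21427 × 0.14388 = 0.03083 m

S_c ≈ 30.8 mm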